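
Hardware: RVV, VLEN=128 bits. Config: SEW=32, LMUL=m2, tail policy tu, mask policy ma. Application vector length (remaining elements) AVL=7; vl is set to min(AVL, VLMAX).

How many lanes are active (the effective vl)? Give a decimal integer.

VLMAX = VLEN×LMUL/SEW = 128×2/32 = 8
vl = min(AVL, VLMAX) = min(7, 8) = 7

vl = 7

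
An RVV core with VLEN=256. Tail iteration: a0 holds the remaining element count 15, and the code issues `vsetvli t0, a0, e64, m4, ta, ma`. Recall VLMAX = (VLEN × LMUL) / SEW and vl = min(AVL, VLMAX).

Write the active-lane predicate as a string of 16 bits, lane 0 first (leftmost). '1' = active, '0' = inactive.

predicate = 1111111111111110

VLMAX = (256 × 4) / 64 = 16 lanes
AVL=15 ≤ VLMAX=16, so vl = 15
bits (lane 0 leftmost): 1111111111111110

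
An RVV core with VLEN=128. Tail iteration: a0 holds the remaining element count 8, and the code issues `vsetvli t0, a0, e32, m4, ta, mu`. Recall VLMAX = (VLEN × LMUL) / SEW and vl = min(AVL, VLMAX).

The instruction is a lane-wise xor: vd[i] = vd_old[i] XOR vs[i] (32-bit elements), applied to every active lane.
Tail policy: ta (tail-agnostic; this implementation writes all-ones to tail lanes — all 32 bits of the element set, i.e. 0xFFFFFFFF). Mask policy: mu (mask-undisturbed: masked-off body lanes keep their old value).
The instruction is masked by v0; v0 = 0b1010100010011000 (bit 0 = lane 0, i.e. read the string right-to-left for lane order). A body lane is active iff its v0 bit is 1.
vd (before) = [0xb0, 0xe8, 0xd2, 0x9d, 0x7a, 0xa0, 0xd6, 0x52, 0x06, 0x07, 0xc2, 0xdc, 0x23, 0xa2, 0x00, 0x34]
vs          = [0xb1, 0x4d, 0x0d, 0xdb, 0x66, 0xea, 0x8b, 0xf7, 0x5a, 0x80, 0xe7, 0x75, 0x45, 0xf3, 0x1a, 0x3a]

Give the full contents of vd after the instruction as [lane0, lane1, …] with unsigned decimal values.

vd = [176, 232, 210, 70, 28, 160, 214, 165, 4294967295, 4294967295, 4294967295, 4294967295, 4294967295, 4294967295, 4294967295, 4294967295]

lanes per group: 128·4/32 = 16
AVL=8 ≤ VLMAX=16, so vl = 8
vd[0] mask-off/keep -> 0xb0
vd[1] mask-off/keep -> 0xe8
vd[2] mask-off/keep -> 0xd2
vd[3] xor(0x9d,0xdb) -> 0x46
vd[4] xor(0x7a,0x66) -> 0x1c
vd[5] mask-off/keep -> 0xa0
vd[6] mask-off/keep -> 0xd6
vd[7] xor(0x52,0xf7) -> 0xa5
vd[8] tail/ones -> 0xffffffff
vd[9] tail/ones -> 0xffffffff
vd[10] tail/ones -> 0xffffffff
vd[11] tail/ones -> 0xffffffff
vd[12] tail/ones -> 0xffffffff
vd[13] tail/ones -> 0xffffffff
vd[14] tail/ones -> 0xffffffff
vd[15] tail/ones -> 0xffffffff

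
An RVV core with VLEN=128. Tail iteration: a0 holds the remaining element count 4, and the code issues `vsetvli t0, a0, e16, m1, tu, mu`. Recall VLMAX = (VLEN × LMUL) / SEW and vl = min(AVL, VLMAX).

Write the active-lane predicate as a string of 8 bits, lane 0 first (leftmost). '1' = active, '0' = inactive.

VLMAX = VLEN×LMUL/SEW = 128×1/16 = 8
vl ← min(4, 8) = 4
bits (lane 0 leftmost): 11110000

predicate = 11110000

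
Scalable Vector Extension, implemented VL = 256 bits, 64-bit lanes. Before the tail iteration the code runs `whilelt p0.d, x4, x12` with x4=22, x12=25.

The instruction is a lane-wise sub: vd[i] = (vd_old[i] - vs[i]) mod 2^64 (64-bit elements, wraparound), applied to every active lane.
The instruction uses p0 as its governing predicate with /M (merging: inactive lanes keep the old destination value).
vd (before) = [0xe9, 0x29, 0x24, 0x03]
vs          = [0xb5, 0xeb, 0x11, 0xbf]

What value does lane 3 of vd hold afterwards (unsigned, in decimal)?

register lanes = 256/64 = 4
active while 22+j < 25, i.e. j ∈ [0,3) capped at 4 ⇒ 3
[0] sub(0xe9,0xb5) = 0x34
[1] sub(0x29,0xeb) = 0xffffffffffffff3e
[2] sub(0x24,0x11) = 0x13
[3] tail/keep = 0x03

vd[3] = 3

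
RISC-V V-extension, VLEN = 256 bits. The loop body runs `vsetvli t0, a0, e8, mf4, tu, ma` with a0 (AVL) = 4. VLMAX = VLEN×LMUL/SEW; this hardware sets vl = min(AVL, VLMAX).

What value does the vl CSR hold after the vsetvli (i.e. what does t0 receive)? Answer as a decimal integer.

vl = 4

VLMAX = (256 × 1/4) / 8 = 8 lanes
vl = min(AVL, VLMAX) = min(4, 8) = 4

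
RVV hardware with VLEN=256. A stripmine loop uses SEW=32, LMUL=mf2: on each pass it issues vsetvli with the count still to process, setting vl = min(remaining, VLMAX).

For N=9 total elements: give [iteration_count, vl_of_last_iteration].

[iterations, last_vl] = [3, 1]

VLMAX = VLEN×LMUL/SEW = 256×1/2/32 = 4
N=9: ⌈9/4⌉ = 3 iters; last vl = 9 − 2×4 = 1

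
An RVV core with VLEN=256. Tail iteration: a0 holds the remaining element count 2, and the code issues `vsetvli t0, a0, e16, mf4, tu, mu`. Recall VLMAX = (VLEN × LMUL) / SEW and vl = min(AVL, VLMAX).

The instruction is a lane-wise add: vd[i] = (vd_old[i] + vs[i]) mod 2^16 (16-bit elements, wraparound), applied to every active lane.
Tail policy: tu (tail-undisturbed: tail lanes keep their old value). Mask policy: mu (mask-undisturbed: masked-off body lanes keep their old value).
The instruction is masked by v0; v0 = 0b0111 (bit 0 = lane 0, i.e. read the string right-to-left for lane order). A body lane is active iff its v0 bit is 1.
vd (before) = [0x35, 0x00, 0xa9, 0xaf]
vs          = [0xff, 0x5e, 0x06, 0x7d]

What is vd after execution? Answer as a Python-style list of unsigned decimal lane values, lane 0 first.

vd = [308, 94, 169, 175]

lanes per group: 256·1/4/16 = 4
vl = min(AVL, VLMAX) = min(2, 4) = 2
  i=0: add(0x35,0xff) → 308
  i=1: add(0x00,0x5e) → 94
  i=2: tail/keep → 169
  i=3: tail/keep → 175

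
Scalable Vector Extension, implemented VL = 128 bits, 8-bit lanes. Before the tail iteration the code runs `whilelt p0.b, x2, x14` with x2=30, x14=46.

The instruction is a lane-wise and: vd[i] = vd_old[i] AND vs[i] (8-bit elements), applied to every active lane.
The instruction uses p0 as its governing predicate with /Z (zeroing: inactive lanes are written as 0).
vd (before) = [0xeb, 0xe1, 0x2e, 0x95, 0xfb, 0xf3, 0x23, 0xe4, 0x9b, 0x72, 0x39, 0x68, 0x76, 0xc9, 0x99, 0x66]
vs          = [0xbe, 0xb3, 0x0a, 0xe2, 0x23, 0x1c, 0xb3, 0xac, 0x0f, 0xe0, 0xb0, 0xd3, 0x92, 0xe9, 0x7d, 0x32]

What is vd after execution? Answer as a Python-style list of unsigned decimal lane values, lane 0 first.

128-bit reg / 8-bit elem → 16 lanes
active while 30+j < 46, i.e. j ∈ [0,16) capped at 16 ⇒ 16
vd[0] and(0xeb,0xbe) -> 0xaa
vd[1] and(0xe1,0xb3) -> 0xa1
vd[2] and(0x2e,0x0a) -> 0x0a
vd[3] and(0x95,0xe2) -> 0x80
vd[4] and(0xfb,0x23) -> 0x23
vd[5] and(0xf3,0x1c) -> 0x10
vd[6] and(0x23,0xb3) -> 0x23
vd[7] and(0xe4,0xac) -> 0xa4
vd[8] and(0x9b,0x0f) -> 0x0b
vd[9] and(0x72,0xe0) -> 0x60
vd[10] and(0x39,0xb0) -> 0x30
vd[11] and(0x68,0xd3) -> 0x40
vd[12] and(0x76,0x92) -> 0x12
vd[13] and(0xc9,0xe9) -> 0xc9
vd[14] and(0x99,0x7d) -> 0x19
vd[15] and(0x66,0x32) -> 0x22

vd = [170, 161, 10, 128, 35, 16, 35, 164, 11, 96, 48, 64, 18, 201, 25, 34]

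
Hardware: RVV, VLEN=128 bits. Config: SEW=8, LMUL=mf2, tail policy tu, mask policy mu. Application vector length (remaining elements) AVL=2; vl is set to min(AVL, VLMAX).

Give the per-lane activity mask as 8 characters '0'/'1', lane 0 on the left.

predicate = 11000000

lanes per group: 128·1/2/8 = 8
vl = min(AVL, VLMAX) = min(2, 8) = 2
bits (lane 0 leftmost): 11000000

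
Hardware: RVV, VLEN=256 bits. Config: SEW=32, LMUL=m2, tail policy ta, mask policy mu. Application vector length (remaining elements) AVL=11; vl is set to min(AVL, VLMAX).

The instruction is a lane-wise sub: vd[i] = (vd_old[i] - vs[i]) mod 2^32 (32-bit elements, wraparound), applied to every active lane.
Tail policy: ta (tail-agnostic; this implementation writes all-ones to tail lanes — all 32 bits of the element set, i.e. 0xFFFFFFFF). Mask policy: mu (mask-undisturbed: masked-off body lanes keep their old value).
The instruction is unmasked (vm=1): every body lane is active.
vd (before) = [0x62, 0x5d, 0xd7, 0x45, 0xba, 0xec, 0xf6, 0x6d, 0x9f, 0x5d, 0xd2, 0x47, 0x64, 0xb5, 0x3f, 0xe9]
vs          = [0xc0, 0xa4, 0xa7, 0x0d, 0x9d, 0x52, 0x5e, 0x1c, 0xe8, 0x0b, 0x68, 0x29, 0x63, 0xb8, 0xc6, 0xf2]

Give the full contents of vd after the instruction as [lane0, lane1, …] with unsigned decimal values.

VLMAX = VLEN×LMUL/SEW = 256×2/32 = 16
vl ← min(11, 16) = 11
[0] sub(0x62,0xc0) = 0xffffffa2
[1] sub(0x5d,0xa4) = 0xffffffb9
[2] sub(0xd7,0xa7) = 0x30
[3] sub(0x45,0x0d) = 0x38
[4] sub(0xba,0x9d) = 0x1d
[5] sub(0xec,0x52) = 0x9a
[6] sub(0xf6,0x5e) = 0x98
[7] sub(0x6d,0x1c) = 0x51
[8] sub(0x9f,0xe8) = 0xffffffb7
[9] sub(0x5d,0x0b) = 0x52
[10] sub(0xd2,0x68) = 0x6a
[11] tail/ones = 0xffffffff
[12] tail/ones = 0xffffffff
[13] tail/ones = 0xffffffff
[14] tail/ones = 0xffffffff
[15] tail/ones = 0xffffffff

vd = [4294967202, 4294967225, 48, 56, 29, 154, 152, 81, 4294967223, 82, 106, 4294967295, 4294967295, 4294967295, 4294967295, 4294967295]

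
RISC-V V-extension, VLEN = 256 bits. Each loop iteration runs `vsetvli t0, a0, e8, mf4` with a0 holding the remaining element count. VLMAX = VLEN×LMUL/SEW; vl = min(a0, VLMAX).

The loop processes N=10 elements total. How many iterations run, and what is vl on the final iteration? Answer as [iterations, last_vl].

VLMAX = (256 × 1/4) / 8 = 8 lanes
N=10: ⌈10/8⌉ = 2 iters; last vl = 10 − 1×8 = 2

[iterations, last_vl] = [2, 2]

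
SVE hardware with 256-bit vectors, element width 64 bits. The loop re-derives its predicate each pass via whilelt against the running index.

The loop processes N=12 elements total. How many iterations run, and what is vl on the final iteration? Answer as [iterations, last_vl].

256-bit reg / 64-bit elem → 4 lanes
iterations = ceil(12/4) = 3; final-pass vl = 4

[iterations, last_vl] = [3, 4]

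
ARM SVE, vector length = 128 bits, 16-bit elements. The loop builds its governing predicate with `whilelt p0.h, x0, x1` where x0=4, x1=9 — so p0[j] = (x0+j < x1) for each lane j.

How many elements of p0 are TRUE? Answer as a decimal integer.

register lanes = 128/16 = 8
whilelt: lane j active iff 4+j < 9 → j < 5 → 5 active

vl = 5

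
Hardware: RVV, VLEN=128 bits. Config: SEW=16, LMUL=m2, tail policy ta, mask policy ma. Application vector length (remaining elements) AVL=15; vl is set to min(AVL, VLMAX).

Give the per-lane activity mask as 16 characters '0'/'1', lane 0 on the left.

VLMAX = VLEN×LMUL/SEW = 128×2/16 = 16
vl ← min(15, 16) = 15
bits (lane 0 leftmost): 1111111111111110

predicate = 1111111111111110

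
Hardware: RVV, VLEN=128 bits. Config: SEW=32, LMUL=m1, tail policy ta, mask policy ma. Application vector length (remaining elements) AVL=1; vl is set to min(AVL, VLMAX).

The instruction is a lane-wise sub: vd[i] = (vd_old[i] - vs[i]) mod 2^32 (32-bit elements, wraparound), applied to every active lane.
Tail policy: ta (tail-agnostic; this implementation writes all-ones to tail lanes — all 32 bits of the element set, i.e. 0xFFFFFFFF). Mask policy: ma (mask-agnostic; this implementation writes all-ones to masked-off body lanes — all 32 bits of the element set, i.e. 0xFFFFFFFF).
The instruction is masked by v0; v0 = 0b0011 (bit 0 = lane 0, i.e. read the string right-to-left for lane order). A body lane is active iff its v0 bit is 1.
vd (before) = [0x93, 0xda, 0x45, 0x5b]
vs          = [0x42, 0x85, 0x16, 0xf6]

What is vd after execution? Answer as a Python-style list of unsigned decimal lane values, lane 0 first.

vd = [81, 4294967295, 4294967295, 4294967295]

lanes per group: 128·1/32 = 4
vl ← min(1, 4) = 1
vd[0] sub(0x93,0x42) -> 0x51
vd[1] tail/ones -> 0xffffffff
vd[2] tail/ones -> 0xffffffff
vd[3] tail/ones -> 0xffffffff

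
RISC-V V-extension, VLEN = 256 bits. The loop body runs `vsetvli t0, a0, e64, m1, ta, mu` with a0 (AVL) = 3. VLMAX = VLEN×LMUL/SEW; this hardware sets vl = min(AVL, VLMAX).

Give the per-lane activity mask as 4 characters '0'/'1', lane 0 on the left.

predicate = 1110

lanes per group: 256·1/64 = 4
vl ← min(3, 4) = 3
bits (lane 0 leftmost): 1110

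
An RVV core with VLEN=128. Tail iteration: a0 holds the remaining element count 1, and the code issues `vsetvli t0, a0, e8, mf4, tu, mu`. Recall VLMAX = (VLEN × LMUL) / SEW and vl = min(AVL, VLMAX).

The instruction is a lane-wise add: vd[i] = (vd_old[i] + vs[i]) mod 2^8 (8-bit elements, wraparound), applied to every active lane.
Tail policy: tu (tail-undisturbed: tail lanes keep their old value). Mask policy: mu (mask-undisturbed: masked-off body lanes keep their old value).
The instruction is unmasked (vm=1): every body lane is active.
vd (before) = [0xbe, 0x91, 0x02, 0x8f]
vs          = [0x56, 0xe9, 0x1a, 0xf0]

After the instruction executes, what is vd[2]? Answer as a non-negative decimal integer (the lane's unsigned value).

VLMAX = VLEN×LMUL/SEW = 128×1/4/8 = 4
vl = min(AVL, VLMAX) = min(1, 4) = 1
vd[0] add(0xbe,0x56) -> 0x14
vd[1] tail/keep -> 0x91
vd[2] tail/keep -> 0x02
vd[3] tail/keep -> 0x8f

vd[2] = 2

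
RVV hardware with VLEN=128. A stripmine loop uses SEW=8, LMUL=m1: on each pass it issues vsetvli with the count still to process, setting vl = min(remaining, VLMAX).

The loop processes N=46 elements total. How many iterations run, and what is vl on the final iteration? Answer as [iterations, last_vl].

[iterations, last_vl] = [3, 14]

VLMAX = VLEN×LMUL/SEW = 128×1/8 = 16
iterations = ceil(46/16) = 3; final-pass vl = 14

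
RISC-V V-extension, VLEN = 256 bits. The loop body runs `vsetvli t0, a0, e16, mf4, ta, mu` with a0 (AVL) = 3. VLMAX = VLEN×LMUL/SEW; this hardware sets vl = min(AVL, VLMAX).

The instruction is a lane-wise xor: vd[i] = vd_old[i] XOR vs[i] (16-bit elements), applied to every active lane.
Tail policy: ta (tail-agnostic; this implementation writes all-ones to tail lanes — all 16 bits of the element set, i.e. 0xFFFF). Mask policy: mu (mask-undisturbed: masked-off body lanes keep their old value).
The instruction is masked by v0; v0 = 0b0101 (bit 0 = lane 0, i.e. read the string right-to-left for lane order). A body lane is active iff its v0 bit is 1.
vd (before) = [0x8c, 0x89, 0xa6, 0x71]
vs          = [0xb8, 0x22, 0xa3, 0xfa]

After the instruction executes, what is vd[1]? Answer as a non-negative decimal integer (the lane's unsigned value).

lanes per group: 256·1/4/16 = 4
vl ← min(3, 4) = 3
[0] xor(0x8c,0xb8) = 0x34
[1] mask-off/keep = 0x89
[2] xor(0xa6,0xa3) = 0x05
[3] tail/ones = 0xffff

vd[1] = 137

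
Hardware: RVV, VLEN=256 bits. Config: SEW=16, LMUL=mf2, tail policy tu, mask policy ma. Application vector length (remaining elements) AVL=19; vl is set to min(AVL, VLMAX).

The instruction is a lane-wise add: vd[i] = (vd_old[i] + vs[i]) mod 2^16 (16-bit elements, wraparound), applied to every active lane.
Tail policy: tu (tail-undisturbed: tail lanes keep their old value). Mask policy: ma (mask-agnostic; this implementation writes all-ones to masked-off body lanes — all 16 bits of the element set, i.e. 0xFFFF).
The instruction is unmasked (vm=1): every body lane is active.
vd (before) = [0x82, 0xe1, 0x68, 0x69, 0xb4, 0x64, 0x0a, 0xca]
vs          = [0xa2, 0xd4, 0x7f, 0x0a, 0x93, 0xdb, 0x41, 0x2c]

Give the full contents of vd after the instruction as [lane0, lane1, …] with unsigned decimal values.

lanes per group: 256·1/2/16 = 8
vl ← min(19, 8) = 8
vd[0] add(0x82,0xa2) -> 0x124
vd[1] add(0xe1,0xd4) -> 0x1b5
vd[2] add(0x68,0x7f) -> 0xe7
vd[3] add(0x69,0x0a) -> 0x73
vd[4] add(0xb4,0x93) -> 0x147
vd[5] add(0x64,0xdb) -> 0x13f
vd[6] add(0x0a,0x41) -> 0x4b
vd[7] add(0xca,0x2c) -> 0xf6

vd = [292, 437, 231, 115, 327, 319, 75, 246]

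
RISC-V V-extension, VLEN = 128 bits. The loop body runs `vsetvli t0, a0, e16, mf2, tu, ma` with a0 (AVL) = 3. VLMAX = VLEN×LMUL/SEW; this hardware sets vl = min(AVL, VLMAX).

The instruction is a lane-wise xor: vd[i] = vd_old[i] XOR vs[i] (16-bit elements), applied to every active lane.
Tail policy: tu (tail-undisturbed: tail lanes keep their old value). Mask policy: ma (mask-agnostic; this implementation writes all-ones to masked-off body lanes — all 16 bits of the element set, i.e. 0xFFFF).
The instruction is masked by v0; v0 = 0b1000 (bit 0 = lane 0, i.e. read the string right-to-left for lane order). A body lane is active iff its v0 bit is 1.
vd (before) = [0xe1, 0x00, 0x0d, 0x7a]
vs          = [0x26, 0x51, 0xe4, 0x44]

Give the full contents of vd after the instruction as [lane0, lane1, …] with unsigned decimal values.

vd = [65535, 65535, 65535, 122]

lanes per group: 128·1/2/16 = 4
AVL=3 ≤ VLMAX=4, so vl = 3
lane  0: mask-off/ones ⇒ 0xffff
lane  1: mask-off/ones ⇒ 0xffff
lane  2: mask-off/ones ⇒ 0xffff
lane  3: tail/keep ⇒ 0x7a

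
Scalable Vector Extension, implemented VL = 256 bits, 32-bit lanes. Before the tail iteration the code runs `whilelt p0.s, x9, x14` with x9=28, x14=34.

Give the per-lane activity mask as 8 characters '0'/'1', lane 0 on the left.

256-bit reg / 32-bit elem → 8 lanes
active while 28+j < 34, i.e. j ∈ [0,6) capped at 8 ⇒ 6
bits (lane 0 leftmost): 11111100

predicate = 11111100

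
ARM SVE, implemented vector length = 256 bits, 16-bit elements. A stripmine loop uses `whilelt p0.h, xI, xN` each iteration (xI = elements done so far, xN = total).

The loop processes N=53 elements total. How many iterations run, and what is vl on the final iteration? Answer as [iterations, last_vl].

256-bit reg / 16-bit elem → 16 lanes
iterations = ceil(53/16) = 4; final-pass vl = 5

[iterations, last_vl] = [4, 5]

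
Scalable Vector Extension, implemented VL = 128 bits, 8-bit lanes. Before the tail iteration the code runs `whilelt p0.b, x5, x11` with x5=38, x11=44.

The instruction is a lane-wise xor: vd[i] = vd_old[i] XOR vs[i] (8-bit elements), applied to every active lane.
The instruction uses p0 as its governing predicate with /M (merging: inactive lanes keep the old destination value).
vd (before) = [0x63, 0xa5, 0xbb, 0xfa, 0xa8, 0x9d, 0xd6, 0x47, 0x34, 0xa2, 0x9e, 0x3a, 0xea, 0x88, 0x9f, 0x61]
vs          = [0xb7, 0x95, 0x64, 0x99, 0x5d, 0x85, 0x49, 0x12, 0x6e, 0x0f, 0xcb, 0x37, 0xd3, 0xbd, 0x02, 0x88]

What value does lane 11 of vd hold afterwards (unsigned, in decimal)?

register lanes = 128/8 = 16
p0[j] = (38+j < 44); true for j=0..5 → 6 lanes set
  i=0: xor(0x63,0xb7) → 212
  i=1: xor(0xa5,0x95) → 48
  i=2: xor(0xbb,0x64) → 223
  i=3: xor(0xfa,0x99) → 99
  i=4: xor(0xa8,0x5d) → 245
  i=5: xor(0x9d,0x85) → 24
  i=6: tail/keep → 214
  i=7: tail/keep → 71
  i=8: tail/keep → 52
  i=9: tail/keep → 162
  i=10: tail/keep → 158
  i=11: tail/keep → 58
  i=12: tail/keep → 234
  i=13: tail/keep → 136
  i=14: tail/keep → 159
  i=15: tail/keep → 97

vd[11] = 58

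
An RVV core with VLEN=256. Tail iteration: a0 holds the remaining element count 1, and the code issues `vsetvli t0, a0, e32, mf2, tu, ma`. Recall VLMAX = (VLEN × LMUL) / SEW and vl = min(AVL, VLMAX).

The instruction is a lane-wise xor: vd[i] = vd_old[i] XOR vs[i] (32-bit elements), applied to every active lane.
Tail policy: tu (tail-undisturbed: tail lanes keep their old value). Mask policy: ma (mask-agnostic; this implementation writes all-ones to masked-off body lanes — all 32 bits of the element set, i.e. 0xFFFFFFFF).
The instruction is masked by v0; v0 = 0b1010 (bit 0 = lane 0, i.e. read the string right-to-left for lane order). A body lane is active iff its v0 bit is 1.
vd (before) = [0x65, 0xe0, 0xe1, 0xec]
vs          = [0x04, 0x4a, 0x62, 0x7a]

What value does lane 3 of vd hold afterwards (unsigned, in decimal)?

VLMAX = VLEN×LMUL/SEW = 256×1/2/32 = 4
vl ← min(1, 4) = 1
[0] mask-off/ones = 0xffffffff
[1] tail/keep = 0xe0
[2] tail/keep = 0xe1
[3] tail/keep = 0xec

vd[3] = 236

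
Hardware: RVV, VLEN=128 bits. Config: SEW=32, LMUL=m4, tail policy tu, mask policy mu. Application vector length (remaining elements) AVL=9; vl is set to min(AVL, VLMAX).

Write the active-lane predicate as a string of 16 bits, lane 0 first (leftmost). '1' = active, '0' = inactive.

predicate = 1111111110000000

VLMAX = (128 × 4) / 32 = 16 lanes
AVL=9 ≤ VLMAX=16, so vl = 9
bits (lane 0 leftmost): 1111111110000000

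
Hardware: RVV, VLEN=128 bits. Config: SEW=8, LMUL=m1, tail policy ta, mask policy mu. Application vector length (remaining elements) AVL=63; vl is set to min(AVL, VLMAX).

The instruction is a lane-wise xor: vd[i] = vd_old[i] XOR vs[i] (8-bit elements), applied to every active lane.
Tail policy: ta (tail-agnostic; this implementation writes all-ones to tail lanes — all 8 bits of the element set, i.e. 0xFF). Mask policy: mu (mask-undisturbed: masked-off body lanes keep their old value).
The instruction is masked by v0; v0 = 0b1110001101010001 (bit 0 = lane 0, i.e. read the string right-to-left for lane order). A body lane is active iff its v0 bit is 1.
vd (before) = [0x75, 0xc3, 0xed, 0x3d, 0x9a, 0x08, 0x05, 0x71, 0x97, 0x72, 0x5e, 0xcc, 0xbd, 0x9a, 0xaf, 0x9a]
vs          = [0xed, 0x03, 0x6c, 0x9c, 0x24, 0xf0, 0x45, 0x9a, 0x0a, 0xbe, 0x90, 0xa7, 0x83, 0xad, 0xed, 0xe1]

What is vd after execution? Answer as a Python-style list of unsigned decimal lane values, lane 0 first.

vd = [152, 195, 237, 61, 190, 8, 64, 113, 157, 204, 94, 204, 189, 55, 66, 123]

VLMAX = VLEN×LMUL/SEW = 128×1/8 = 16
vl ← min(63, 16) = 16
  i=0: xor(0x75,0xed) → 152
  i=1: mask-off/keep → 195
  i=2: mask-off/keep → 237
  i=3: mask-off/keep → 61
  i=4: xor(0x9a,0x24) → 190
  i=5: mask-off/keep → 8
  i=6: xor(0x05,0x45) → 64
  i=7: mask-off/keep → 113
  i=8: xor(0x97,0x0a) → 157
  i=9: xor(0x72,0xbe) → 204
  i=10: mask-off/keep → 94
  i=11: mask-off/keep → 204
  i=12: mask-off/keep → 189
  i=13: xor(0x9a,0xad) → 55
  i=14: xor(0xaf,0xed) → 66
  i=15: xor(0x9a,0xe1) → 123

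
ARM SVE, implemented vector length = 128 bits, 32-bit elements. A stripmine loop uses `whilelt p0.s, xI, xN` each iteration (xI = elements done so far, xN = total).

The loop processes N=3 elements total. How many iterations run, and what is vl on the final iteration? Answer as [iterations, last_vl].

[iterations, last_vl] = [1, 3]

register lanes = 128/32 = 4
N=3: ⌈3/4⌉ = 1 iters; last vl = 3 − 0×4 = 3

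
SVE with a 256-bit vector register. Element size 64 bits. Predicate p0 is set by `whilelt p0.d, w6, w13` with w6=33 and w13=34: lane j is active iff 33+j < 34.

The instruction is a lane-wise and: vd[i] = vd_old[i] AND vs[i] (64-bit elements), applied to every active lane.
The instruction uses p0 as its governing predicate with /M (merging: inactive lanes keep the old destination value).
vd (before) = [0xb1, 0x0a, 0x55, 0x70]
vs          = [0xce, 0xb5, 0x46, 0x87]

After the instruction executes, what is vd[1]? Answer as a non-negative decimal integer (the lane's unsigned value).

lane count: 256 div 64 = 4
p0[j] = (33+j < 34); true for j=0..0 → 1 lanes set
vd[0] and(0xb1,0xce) -> 0x80
vd[1] tail/keep -> 0x0a
vd[2] tail/keep -> 0x55
vd[3] tail/keep -> 0x70

vd[1] = 10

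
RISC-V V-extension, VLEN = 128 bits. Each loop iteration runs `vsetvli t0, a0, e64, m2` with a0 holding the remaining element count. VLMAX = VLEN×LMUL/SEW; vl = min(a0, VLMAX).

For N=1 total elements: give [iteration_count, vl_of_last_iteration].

VLMAX = VLEN×LMUL/SEW = 128×2/64 = 4
1 elements at 4/iter → 1 passes, remainder 1 on the last

[iterations, last_vl] = [1, 1]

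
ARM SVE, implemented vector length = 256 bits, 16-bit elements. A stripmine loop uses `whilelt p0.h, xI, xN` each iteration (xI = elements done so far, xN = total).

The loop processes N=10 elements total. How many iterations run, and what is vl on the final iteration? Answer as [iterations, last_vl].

[iterations, last_vl] = [1, 10]

register lanes = 256/16 = 16
10 elements at 16/iter → 1 passes, remainder 10 on the last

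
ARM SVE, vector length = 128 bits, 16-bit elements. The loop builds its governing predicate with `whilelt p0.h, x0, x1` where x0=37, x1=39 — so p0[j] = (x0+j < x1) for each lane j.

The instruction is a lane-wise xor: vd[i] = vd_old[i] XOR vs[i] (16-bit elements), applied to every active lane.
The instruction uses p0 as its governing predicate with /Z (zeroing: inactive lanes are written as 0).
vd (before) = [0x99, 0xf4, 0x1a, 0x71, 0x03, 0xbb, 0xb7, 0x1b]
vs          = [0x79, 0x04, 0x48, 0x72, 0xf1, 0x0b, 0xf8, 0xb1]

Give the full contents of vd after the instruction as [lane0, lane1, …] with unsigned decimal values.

128-bit reg / 16-bit elem → 8 lanes
active while 37+j < 39, i.e. j ∈ [0,2) capped at 8 ⇒ 2
vd[0] xor(0x99,0x79) -> 0xe0
vd[1] xor(0xf4,0x04) -> 0xf0
vd[2] tail/zero -> 0x00
vd[3] tail/zero -> 0x00
vd[4] tail/zero -> 0x00
vd[5] tail/zero -> 0x00
vd[6] tail/zero -> 0x00
vd[7] tail/zero -> 0x00

vd = [224, 240, 0, 0, 0, 0, 0, 0]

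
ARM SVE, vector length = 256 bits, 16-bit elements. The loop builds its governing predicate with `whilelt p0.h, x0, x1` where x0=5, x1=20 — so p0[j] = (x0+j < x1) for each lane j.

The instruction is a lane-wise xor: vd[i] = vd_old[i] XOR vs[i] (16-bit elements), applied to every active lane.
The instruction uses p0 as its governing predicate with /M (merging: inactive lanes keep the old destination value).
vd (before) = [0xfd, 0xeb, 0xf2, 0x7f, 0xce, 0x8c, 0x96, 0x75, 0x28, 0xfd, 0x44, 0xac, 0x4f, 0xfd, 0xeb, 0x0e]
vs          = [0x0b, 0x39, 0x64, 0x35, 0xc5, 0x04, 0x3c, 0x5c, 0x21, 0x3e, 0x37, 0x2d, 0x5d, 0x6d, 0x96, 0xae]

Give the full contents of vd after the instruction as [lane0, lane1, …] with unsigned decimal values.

vd = [246, 210, 150, 74, 11, 136, 170, 41, 9, 195, 115, 129, 18, 144, 125, 14]

register lanes = 256/16 = 16
whilelt: lane j active iff 5+j < 20 → j < 15 → 15 active
  i=0: xor(0xfd,0x0b) → 246
  i=1: xor(0xeb,0x39) → 210
  i=2: xor(0xf2,0x64) → 150
  i=3: xor(0x7f,0x35) → 74
  i=4: xor(0xce,0xc5) → 11
  i=5: xor(0x8c,0x04) → 136
  i=6: xor(0x96,0x3c) → 170
  i=7: xor(0x75,0x5c) → 41
  i=8: xor(0x28,0x21) → 9
  i=9: xor(0xfd,0x3e) → 195
  i=10: xor(0x44,0x37) → 115
  i=11: xor(0xac,0x2d) → 129
  i=12: xor(0x4f,0x5d) → 18
  i=13: xor(0xfd,0x6d) → 144
  i=14: xor(0xeb,0x96) → 125
  i=15: tail/keep → 14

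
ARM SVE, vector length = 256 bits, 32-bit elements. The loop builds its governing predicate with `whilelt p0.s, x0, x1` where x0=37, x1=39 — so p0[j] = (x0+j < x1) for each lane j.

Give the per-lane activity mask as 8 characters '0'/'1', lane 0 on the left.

predicate = 11000000

lane count: 256 div 32 = 8
active while 37+j < 39, i.e. j ∈ [0,2) capped at 8 ⇒ 2
bits (lane 0 leftmost): 11000000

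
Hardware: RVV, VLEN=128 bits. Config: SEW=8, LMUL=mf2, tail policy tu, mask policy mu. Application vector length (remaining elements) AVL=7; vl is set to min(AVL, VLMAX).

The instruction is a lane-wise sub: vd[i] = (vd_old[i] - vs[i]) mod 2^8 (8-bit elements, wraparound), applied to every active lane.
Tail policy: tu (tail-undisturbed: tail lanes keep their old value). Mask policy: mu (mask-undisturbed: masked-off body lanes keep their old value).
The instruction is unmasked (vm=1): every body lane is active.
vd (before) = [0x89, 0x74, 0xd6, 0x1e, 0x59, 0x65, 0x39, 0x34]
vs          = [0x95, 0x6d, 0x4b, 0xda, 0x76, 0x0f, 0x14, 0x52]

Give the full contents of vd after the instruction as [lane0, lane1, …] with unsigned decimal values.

vd = [244, 7, 139, 68, 227, 86, 37, 52]

lanes per group: 128·1/2/8 = 8
vl = min(AVL, VLMAX) = min(7, 8) = 7
vd[0] sub(0x89,0x95) -> 0xf4
vd[1] sub(0x74,0x6d) -> 0x07
vd[2] sub(0xd6,0x4b) -> 0x8b
vd[3] sub(0x1e,0xda) -> 0x44
vd[4] sub(0x59,0x76) -> 0xe3
vd[5] sub(0x65,0x0f) -> 0x56
vd[6] sub(0x39,0x14) -> 0x25
vd[7] tail/keep -> 0x34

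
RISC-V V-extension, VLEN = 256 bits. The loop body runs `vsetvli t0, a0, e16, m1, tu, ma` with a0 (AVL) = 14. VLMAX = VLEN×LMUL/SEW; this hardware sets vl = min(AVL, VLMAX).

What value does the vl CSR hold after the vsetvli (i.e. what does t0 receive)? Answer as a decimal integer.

VLMAX = (256 × 1) / 16 = 16 lanes
vl ← min(14, 16) = 14

vl = 14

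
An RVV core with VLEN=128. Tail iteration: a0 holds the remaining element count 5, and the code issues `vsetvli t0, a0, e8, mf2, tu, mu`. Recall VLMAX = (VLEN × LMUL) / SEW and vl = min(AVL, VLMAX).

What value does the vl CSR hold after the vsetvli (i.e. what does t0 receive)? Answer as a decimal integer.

VLMAX = (128 × 1/2) / 8 = 8 lanes
AVL=5 ≤ VLMAX=8, so vl = 5

vl = 5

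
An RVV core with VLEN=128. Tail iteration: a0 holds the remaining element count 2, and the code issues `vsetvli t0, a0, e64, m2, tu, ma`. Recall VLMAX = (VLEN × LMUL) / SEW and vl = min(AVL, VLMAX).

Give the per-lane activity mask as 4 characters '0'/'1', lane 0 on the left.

VLMAX = (128 × 2) / 64 = 4 lanes
vl = min(AVL, VLMAX) = min(2, 4) = 2
bits (lane 0 leftmost): 1100

predicate = 1100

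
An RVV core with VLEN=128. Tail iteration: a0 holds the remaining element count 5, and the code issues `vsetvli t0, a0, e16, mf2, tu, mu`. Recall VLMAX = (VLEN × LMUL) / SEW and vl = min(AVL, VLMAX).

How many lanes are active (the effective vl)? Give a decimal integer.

VLMAX = VLEN×LMUL/SEW = 128×1/2/16 = 4
AVL=5 > VLMAX=4, so vl = 4

vl = 4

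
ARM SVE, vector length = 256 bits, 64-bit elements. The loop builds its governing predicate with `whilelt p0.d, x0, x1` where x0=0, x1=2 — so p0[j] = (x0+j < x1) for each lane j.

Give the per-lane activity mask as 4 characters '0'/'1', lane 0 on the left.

register lanes = 256/64 = 4
whilelt: lane j active iff 0+j < 2 → j < 2 → 2 active
bits (lane 0 leftmost): 1100

predicate = 1100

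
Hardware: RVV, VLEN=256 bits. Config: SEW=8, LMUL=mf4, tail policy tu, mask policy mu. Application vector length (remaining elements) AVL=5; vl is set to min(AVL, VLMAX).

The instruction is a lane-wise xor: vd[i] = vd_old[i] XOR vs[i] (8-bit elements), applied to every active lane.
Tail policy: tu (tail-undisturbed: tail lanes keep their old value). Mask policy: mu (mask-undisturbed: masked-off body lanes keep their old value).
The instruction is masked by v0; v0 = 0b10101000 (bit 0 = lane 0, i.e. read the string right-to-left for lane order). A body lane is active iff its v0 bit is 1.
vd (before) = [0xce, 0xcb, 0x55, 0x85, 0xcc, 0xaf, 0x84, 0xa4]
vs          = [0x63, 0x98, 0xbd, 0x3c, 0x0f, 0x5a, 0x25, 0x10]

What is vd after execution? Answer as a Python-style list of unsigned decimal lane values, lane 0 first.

VLMAX = VLEN×LMUL/SEW = 256×1/4/8 = 8
vl = min(AVL, VLMAX) = min(5, 8) = 5
[0] mask-off/keep = 0xce
[1] mask-off/keep = 0xcb
[2] mask-off/keep = 0x55
[3] xor(0x85,0x3c) = 0xb9
[4] mask-off/keep = 0xcc
[5] tail/keep = 0xaf
[6] tail/keep = 0x84
[7] tail/keep = 0xa4

vd = [206, 203, 85, 185, 204, 175, 132, 164]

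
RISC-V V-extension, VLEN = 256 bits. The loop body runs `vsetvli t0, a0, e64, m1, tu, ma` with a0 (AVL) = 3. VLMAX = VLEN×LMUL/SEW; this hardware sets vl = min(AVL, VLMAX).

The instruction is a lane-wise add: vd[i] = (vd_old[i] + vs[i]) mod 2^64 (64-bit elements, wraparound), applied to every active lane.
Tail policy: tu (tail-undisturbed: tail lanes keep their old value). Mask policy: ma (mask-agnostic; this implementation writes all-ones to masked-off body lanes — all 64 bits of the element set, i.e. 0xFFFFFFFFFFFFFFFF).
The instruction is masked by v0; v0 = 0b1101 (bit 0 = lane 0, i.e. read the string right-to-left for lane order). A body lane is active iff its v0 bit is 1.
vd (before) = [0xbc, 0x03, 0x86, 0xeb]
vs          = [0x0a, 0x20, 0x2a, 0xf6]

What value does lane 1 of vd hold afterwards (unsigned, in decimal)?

vd[1] = 18446744073709551615

VLMAX = (256 × 1) / 64 = 4 lanes
AVL=3 ≤ VLMAX=4, so vl = 3
  i=0: add(0xbc,0x0a) → 198
  i=1: mask-off/ones → 18446744073709551615
  i=2: add(0x86,0x2a) → 176
  i=3: tail/keep → 235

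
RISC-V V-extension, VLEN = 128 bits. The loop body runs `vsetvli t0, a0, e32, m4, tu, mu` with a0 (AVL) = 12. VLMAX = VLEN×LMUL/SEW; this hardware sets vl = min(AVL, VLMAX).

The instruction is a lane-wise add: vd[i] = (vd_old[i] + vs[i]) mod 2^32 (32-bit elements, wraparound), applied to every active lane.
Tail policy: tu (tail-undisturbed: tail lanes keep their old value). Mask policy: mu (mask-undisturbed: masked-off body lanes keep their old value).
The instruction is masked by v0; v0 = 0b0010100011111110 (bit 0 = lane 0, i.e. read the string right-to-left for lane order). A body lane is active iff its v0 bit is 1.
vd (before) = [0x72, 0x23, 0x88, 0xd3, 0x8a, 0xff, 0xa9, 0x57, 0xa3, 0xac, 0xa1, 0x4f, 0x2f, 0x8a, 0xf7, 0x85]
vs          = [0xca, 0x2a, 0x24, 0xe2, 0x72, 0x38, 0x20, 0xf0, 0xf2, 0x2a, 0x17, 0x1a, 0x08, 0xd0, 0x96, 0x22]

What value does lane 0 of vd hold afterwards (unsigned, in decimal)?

VLMAX = VLEN×LMUL/SEW = 128×4/32 = 16
vl = min(AVL, VLMAX) = min(12, 16) = 12
lane  0: mask-off/keep ⇒ 0x72
lane  1: add(0x23,0x2a) ⇒ 0x4d
lane  2: add(0x88,0x24) ⇒ 0xac
lane  3: add(0xd3,0xe2) ⇒ 0x1b5
lane  4: add(0x8a,0x72) ⇒ 0xfc
lane  5: add(0xff,0x38) ⇒ 0x137
lane  6: add(0xa9,0x20) ⇒ 0xc9
lane  7: add(0x57,0xf0) ⇒ 0x147
lane  8: mask-off/keep ⇒ 0xa3
lane  9: mask-off/keep ⇒ 0xac
lane 10: mask-off/keep ⇒ 0xa1
lane 11: add(0x4f,0x1a) ⇒ 0x69
lane 12: tail/keep ⇒ 0x2f
lane 13: tail/keep ⇒ 0x8a
lane 14: tail/keep ⇒ 0xf7
lane 15: tail/keep ⇒ 0x85

vd[0] = 114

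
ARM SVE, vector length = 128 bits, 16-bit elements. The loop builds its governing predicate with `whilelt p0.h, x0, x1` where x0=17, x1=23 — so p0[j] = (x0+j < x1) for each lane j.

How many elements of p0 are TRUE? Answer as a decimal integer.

register lanes = 128/16 = 8
active while 17+j < 23, i.e. j ∈ [0,6) capped at 8 ⇒ 6

vl = 6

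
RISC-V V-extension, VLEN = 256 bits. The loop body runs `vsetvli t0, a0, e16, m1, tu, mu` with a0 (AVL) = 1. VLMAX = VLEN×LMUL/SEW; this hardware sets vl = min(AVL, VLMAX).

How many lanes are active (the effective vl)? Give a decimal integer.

lanes per group: 256·1/16 = 16
AVL=1 ≤ VLMAX=16, so vl = 1

vl = 1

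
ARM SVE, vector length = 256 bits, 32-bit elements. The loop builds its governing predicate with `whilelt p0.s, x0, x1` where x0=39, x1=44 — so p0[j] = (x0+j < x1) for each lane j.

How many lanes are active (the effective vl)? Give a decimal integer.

vl = 5

256-bit reg / 32-bit elem → 8 lanes
whilelt: lane j active iff 39+j < 44 → j < 5 → 5 active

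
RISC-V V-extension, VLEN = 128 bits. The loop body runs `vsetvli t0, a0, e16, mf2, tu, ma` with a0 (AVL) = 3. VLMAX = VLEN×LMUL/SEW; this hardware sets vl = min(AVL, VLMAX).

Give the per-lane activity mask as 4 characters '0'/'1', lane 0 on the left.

predicate = 1110

lanes per group: 128·1/2/16 = 4
vl = min(AVL, VLMAX) = min(3, 4) = 3
bits (lane 0 leftmost): 1110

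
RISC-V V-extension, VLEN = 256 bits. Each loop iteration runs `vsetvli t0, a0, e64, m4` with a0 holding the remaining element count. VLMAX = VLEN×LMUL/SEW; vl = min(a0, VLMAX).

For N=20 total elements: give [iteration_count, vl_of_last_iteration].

VLMAX = (256 × 4) / 64 = 16 lanes
iterations = ceil(20/16) = 2; final-pass vl = 4

[iterations, last_vl] = [2, 4]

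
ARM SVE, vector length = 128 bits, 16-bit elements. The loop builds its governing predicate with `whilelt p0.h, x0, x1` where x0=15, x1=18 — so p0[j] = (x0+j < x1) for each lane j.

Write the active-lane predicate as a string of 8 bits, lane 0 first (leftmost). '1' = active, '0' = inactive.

predicate = 11100000

128-bit reg / 16-bit elem → 8 lanes
active while 15+j < 18, i.e. j ∈ [0,3) capped at 8 ⇒ 3
bits (lane 0 leftmost): 11100000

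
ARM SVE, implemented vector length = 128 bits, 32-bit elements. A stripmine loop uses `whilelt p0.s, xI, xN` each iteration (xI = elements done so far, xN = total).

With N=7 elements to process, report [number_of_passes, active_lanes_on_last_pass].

128-bit reg / 32-bit elem → 4 lanes
N=7: ⌈7/4⌉ = 2 iters; last vl = 7 − 1×4 = 3

[iterations, last_vl] = [2, 3]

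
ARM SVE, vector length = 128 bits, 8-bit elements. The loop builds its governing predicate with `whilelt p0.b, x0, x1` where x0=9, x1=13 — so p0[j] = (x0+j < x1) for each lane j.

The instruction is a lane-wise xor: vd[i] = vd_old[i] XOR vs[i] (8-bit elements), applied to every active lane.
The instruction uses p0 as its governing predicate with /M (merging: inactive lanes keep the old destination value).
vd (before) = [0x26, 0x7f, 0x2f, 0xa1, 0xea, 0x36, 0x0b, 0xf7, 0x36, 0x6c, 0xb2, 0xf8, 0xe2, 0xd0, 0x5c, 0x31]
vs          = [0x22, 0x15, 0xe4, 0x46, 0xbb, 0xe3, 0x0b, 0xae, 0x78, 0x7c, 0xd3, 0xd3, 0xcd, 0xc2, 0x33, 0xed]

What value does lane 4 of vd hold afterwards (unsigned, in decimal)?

128-bit reg / 8-bit elem → 16 lanes
p0[j] = (9+j < 13); true for j=0..3 → 4 lanes set
  i=0: xor(0x26,0x22) → 4
  i=1: xor(0x7f,0x15) → 106
  i=2: xor(0x2f,0xe4) → 203
  i=3: xor(0xa1,0x46) → 231
  i=4: tail/keep → 234
  i=5: tail/keep → 54
  i=6: tail/keep → 11
  i=7: tail/keep → 247
  i=8: tail/keep → 54
  i=9: tail/keep → 108
  i=10: tail/keep → 178
  i=11: tail/keep → 248
  i=12: tail/keep → 226
  i=13: tail/keep → 208
  i=14: tail/keep → 92
  i=15: tail/keep → 49

vd[4] = 234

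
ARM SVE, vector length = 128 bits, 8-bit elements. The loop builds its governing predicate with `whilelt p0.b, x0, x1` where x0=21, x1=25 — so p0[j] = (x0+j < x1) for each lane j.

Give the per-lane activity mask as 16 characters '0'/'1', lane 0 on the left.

register lanes = 128/8 = 16
whilelt: lane j active iff 21+j < 25 → j < 4 → 4 active
bits (lane 0 leftmost): 1111000000000000

predicate = 1111000000000000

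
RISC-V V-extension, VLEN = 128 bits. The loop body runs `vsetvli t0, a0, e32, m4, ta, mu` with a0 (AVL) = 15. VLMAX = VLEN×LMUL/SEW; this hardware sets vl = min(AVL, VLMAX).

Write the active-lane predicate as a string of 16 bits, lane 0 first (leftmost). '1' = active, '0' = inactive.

predicate = 1111111111111110

VLMAX = (128 × 4) / 32 = 16 lanes
vl = min(AVL, VLMAX) = min(15, 16) = 15
bits (lane 0 leftmost): 1111111111111110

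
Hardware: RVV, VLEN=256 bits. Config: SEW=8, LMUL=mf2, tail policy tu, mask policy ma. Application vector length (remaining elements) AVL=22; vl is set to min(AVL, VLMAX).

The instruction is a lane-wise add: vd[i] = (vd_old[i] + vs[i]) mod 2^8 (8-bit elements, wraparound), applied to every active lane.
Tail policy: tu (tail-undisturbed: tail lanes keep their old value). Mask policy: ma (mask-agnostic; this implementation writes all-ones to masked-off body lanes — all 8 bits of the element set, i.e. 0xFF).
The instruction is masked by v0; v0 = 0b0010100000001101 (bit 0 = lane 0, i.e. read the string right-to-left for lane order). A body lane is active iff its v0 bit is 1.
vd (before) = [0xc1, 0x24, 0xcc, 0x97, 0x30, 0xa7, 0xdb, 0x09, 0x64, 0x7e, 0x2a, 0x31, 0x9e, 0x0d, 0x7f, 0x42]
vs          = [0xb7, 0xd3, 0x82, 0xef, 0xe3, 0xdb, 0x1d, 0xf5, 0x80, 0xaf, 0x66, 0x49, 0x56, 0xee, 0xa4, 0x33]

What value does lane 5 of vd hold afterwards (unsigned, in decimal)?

VLMAX = VLEN×LMUL/SEW = 256×1/2/8 = 16
AVL=22 > VLMAX=16, so vl = 16
[0] add(0xc1,0xb7) = 0x78
[1] mask-off/ones = 0xff
[2] add(0xcc,0x82) = 0x4e
[3] add(0x97,0xef) = 0x86
[4] mask-off/ones = 0xff
[5] mask-off/ones = 0xff
[6] mask-off/ones = 0xff
[7] mask-off/ones = 0xff
[8] mask-off/ones = 0xff
[9] mask-off/ones = 0xff
[10] mask-off/ones = 0xff
[11] add(0x31,0x49) = 0x7a
[12] mask-off/ones = 0xff
[13] add(0x0d,0xee) = 0xfb
[14] mask-off/ones = 0xff
[15] mask-off/ones = 0xff

vd[5] = 255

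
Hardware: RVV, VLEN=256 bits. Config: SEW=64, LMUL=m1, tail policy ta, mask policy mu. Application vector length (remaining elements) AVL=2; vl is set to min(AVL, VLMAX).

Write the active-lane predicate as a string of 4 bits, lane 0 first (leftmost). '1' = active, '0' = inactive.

predicate = 1100

lanes per group: 256·1/64 = 4
vl = min(AVL, VLMAX) = min(2, 4) = 2
bits (lane 0 leftmost): 1100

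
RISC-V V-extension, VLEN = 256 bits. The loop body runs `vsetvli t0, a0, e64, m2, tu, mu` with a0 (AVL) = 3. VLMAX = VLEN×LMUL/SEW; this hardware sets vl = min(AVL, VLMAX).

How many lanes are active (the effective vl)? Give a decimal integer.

lanes per group: 256·2/64 = 8
vl ← min(3, 8) = 3

vl = 3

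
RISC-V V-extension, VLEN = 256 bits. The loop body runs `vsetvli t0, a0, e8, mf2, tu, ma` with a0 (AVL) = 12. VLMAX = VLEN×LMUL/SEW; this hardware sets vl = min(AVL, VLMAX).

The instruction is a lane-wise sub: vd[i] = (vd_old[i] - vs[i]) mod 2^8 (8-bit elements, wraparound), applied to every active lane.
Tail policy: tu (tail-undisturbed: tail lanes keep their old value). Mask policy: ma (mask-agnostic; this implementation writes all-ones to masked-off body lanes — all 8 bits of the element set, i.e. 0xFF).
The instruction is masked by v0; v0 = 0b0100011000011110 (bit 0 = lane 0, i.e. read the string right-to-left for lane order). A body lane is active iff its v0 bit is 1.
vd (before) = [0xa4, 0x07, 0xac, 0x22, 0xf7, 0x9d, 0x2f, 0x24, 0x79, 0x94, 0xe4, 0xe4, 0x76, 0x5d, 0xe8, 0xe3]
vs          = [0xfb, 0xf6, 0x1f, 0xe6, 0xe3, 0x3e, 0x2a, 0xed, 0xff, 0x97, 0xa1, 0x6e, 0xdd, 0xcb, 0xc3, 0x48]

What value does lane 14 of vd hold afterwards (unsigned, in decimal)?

VLMAX = VLEN×LMUL/SEW = 256×1/2/8 = 16
vl = min(AVL, VLMAX) = min(12, 16) = 12
vd[0] mask-off/ones -> 0xff
vd[1] sub(0x07,0xf6) -> 0x11
vd[2] sub(0xac,0x1f) -> 0x8d
vd[3] sub(0x22,0xe6) -> 0x3c
vd[4] sub(0xf7,0xe3) -> 0x14
vd[5] mask-off/ones -> 0xff
vd[6] mask-off/ones -> 0xff
vd[7] mask-off/ones -> 0xff
vd[8] mask-off/ones -> 0xff
vd[9] sub(0x94,0x97) -> 0xfd
vd[10] sub(0xe4,0xa1) -> 0x43
vd[11] mask-off/ones -> 0xff
vd[12] tail/keep -> 0x76
vd[13] tail/keep -> 0x5d
vd[14] tail/keep -> 0xe8
vd[15] tail/keep -> 0xe3

vd[14] = 232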